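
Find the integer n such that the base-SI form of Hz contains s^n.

Hz = s⁻¹.
The exponent of s is -1.

-1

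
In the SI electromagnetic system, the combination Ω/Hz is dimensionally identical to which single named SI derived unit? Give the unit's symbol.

H

Ω = V/A (resistance = voltage per current),
    = kg·m²·s⁻³·A⁻².
Hz = 1/s = s⁻¹ (frequency is cycles per second).
So Hz⁻¹ = s.
Combining: Ω·Hz⁻¹ = (kg·m²·s⁻³·A⁻²) · s = kg·m²·s⁻²·A⁻².
kg·m²·s⁻²·A⁻² is the base-SI form of the henry.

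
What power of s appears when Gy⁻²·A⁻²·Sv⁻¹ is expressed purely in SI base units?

Gy = m²·s⁻².
So Gy⁻² = m⁻⁴·s⁴.
Sv = m²·s⁻².
So Sv⁻¹ = m⁻²·s².
Combining: Gy⁻²·A⁻²·Sv⁻¹ = (m⁻⁴·s⁴) · A⁻² · (m⁻²·s²) = m⁻⁶·s⁶·A⁻².
The exponent of s is 6.

6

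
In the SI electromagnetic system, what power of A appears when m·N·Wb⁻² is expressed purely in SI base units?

2

N = kg·m/s² = kg·m·s⁻² (force = mass × acceleration).
Wb = V·s (flux: a volt is a weber per second),
    = kg·m²·s⁻²·A⁻¹.
So Wb⁻² = kg⁻²·m⁻⁴·s⁴·A².
Combining: m·N·Wb⁻² = m · (kg·m·s⁻²) · (kg⁻²·m⁻⁴·s⁴·A²) = kg⁻¹·m⁻²·s²·A².
The exponent of A is 2.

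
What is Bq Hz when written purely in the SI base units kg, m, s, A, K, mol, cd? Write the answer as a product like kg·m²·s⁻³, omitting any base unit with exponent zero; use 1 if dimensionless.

s⁻²

Bq = s⁻¹.
Hz = s⁻¹.
Combining: Bq·Hz = s⁻¹ · s⁻¹ = s⁻².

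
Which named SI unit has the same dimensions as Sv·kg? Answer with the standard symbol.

J

Sv = m²·s⁻².
Combining: Sv·kg = (m²·s⁻²) · kg = kg·m²·s⁻².
kg·m²·s⁻² is the base-SI form of the joule.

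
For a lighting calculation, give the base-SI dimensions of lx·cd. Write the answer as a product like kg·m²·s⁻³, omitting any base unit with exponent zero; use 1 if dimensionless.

m⁻²·cd²

lx = m⁻²·cd.
Combining: lx·cd = (m⁻²·cd) · cd = m⁻²·cd².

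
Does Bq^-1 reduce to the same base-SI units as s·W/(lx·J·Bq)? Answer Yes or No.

No

Left side:
  Bq = s⁻¹.
  So Bq⁻¹ = s.
Right side:
  lx = lm/m² (illuminance = luminous flux per area),
      = m⁻²·cd.
  So lx⁻¹ = m²·cd⁻¹.
  J = N·m (work = force × distance),
      = kg·m²·s⁻².
  So J⁻¹ = kg⁻¹·m⁻²·s².
  W = J/s (power = energy per time),
      = kg·m²·s⁻³.
  Bq = 1/s = s⁻¹ (activity is decays per second).
  So Bq⁻¹ = s.
  Combining: s·lx⁻¹·J⁻¹·W·Bq⁻¹ = s · (m²·cd⁻¹) · (kg⁻¹·m⁻²·s²) · (kg·m²·s⁻³) · s = m²·s·cd⁻¹.
Left is s; right is m²·s·cd⁻¹ — different.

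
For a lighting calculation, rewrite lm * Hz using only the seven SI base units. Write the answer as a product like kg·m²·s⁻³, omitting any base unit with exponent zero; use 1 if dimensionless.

s⁻¹·cd

lm = cd.
Hz = s⁻¹.
Combining: lm·Hz = cd · s⁻¹ = s⁻¹·cd.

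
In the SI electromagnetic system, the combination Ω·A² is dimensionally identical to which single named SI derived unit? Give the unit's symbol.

Ω = V/A (resistance = voltage per current),
    = kg·m²·s⁻³·A⁻².
Combining: Ω·A² = (kg·m²·s⁻³·A⁻²) · A² = kg·m²·s⁻³.
kg·m²·s⁻³ is the base-SI form of the watt.

W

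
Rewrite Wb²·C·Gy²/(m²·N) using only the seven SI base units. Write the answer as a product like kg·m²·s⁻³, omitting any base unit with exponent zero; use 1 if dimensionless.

Wb = V·s (flux: a volt is a weber per second),
    = kg·m²·s⁻²·A⁻¹.
So Wb² = kg²·m⁴·s⁻⁴·A⁻².
N = kg·m/s² = kg·m·s⁻² (force = mass × acceleration).
So N⁻¹ = kg⁻¹·m⁻¹·s².
C = A·s = s·A (charge = current × time).
Gy = J/kg (absorbed dose = energy per mass),
    = m²·s⁻².
So Gy² = m⁴·s⁻⁴.
Combining: m⁻²·Wb²·N⁻¹·C·Gy² = m⁻² · (kg²·m⁴·s⁻⁴·A⁻²) · (kg⁻¹·m⁻¹·s²) · (s·A) · (m⁴·s⁻⁴) = kg·m⁵·s⁻⁵·A⁻¹.

kg·m⁵·s⁻⁵·A⁻¹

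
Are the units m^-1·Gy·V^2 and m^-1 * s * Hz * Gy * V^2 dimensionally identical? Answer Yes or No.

Yes

Left side:
  Gy = m²·s⁻².
  V = kg·m²·s⁻³·A⁻¹.
  So V² = kg²·m⁴·s⁻⁶·A⁻².
  Combining: m⁻¹·Gy·V² = m⁻¹ · (m²·s⁻²) · (kg²·m⁴·s⁻⁶·A⁻²) = kg²·m⁵·s⁻⁸·A⁻².
Right side:
  Hz = 1/s = s⁻¹ (frequency is cycles per second).
  Gy = J/kg (absorbed dose = energy per mass),
      = m²·s⁻².
  V = W/A (potential = power per current),
      = kg·m²·s⁻³·A⁻¹.
  So V² = kg²·m⁴·s⁻⁶·A⁻².
  Combining: m⁻¹·s·Hz·Gy·V² = m⁻¹ · s · s⁻¹ · (m²·s⁻²) · (kg²·m⁴·s⁻⁶·A⁻²) = kg²·m⁵·s⁻⁸·A⁻².
Both reduce to kg²·m⁵·s⁻⁸·A⁻².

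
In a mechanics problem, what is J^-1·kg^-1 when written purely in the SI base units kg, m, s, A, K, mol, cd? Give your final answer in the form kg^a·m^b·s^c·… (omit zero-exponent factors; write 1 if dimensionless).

kg⁻²·m⁻²·s²

J = N·m (work = force × distance),
    = kg·m²·s⁻².
So J⁻¹ = kg⁻¹·m⁻²·s².
Combining: J⁻¹·kg⁻¹ = (kg⁻¹·m⁻²·s²) · kg⁻¹ = kg⁻²·m⁻²·s².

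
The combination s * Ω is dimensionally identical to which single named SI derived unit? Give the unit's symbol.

H

Ω = V/A (resistance = voltage per current),
    = kg·m²·s⁻³·A⁻².
Combining: s·Ω = s · (kg·m²·s⁻³·A⁻²) = kg·m²·s⁻²·A⁻².
kg·m²·s⁻²·A⁻² is the base-SI form of the henry.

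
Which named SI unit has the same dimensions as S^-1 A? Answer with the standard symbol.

V

S = 1/Ω (conductance is reciprocal resistance),
    = kg⁻¹·m⁻²·s³·A².
So S⁻¹ = kg·m²·s⁻³·A⁻².
Combining: S⁻¹·A = (kg·m²·s⁻³·A⁻²) · A = kg·m²·s⁻³·A⁻¹.
kg·m²·s⁻³·A⁻¹ is the base-SI form of the volt.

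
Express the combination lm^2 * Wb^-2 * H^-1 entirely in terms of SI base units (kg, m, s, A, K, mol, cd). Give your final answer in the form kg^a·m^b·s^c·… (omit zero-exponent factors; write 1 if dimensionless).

kg⁻³·m⁻⁶·s⁶·A⁴·cd²

lm = cd·sr = cd (luminous flux; sr is dimensionless).
So lm² = cd².
Wb = V·s (flux: a volt is a weber per second),
    = kg·m²·s⁻²·A⁻¹.
So Wb⁻² = kg⁻²·m⁻⁴·s⁴·A².
H = Wb/A (inductance = flux per current),
    = kg·m²·s⁻²·A⁻².
So H⁻¹ = kg⁻¹·m⁻²·s²·A².
Combining: lm²·Wb⁻²·H⁻¹ = cd² · (kg⁻²·m⁻⁴·s⁴·A²) · (kg⁻¹·m⁻²·s²·A²) = kg⁻³·m⁻⁶·s⁶·A⁴·cd².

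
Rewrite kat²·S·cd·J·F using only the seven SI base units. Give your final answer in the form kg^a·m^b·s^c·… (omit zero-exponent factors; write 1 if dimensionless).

kg⁻¹·m⁻²·s³·A⁴·mol²·cd

kat = mol/s = s⁻¹·mol (catalytic activity).
So kat² = s⁻²·mol².
S = 1/Ω (conductance is reciprocal resistance),
    = kg⁻¹·m⁻²·s³·A².
J = N·m (work = force × distance),
    = kg·m²·s⁻².
F = C/V (capacitance = charge per voltage),
    = A·s/(kg·m²·s⁻³·A⁻¹) (substituting C and V),
    = kg⁻¹·m⁻²·s⁴·A².
Combining: kat²·S·cd·J·F = (s⁻²·mol²) · (kg⁻¹·m⁻²·s³·A²) · cd · (kg·m²·s⁻²) · (kg⁻¹·m⁻²·s⁴·A²) = kg⁻¹·m⁻²·s³·A⁴·mol²·cd.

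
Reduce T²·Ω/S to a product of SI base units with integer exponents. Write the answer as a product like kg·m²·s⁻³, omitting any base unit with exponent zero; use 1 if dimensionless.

kg⁴·m⁴·s⁻¹⁰·A⁻⁶

T = Wb/m² (flux density = flux per area),
    = kg·s⁻²·A⁻¹.
So T² = kg²·s⁻⁴·A⁻².
Ω = V/A (resistance = voltage per current),
    = kg·m²·s⁻³·A⁻².
S = 1/Ω (conductance is reciprocal resistance),
    = kg⁻¹·m⁻²·s³·A².
So S⁻¹ = kg·m²·s⁻³·A⁻².
Combining: T²·Ω·S⁻¹ = (kg²·s⁻⁴·A⁻²) · (kg·m²·s⁻³·A⁻²) · (kg·m²·s⁻³·A⁻²) = kg⁴·m⁴·s⁻¹⁰·A⁻⁶.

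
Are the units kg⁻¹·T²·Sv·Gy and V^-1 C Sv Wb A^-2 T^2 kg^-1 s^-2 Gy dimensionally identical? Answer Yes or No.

Left side:
  T = Wb/m² (flux density = flux per area),
      = kg·s⁻²·A⁻¹.
  So T² = kg²·s⁻⁴·A⁻².
  Sv = J/kg (equivalent dose = energy per mass),
      = m²·s⁻².
  Gy = J/kg (absorbed dose = energy per mass),
      = m²·s⁻².
  Combining: kg⁻¹·T²·Sv·Gy = kg⁻¹ · (kg²·s⁻⁴·A⁻²) · (m²·s⁻²) · (m²·s⁻²) = kg·m⁴·s⁻⁸·A⁻².
Right side:
  V = W/A (potential = power per current),
      = kg·m²·s⁻³·A⁻¹.
  So V⁻¹ = kg⁻¹·m⁻²·s³·A.
  C = A·s = s·A (charge = current × time).
  Sv = J/kg (equivalent dose = energy per mass),
      = m²·s⁻².
  Wb = V·s (flux: a volt is a weber per second),
      = kg·m²·s⁻²·A⁻¹.
  T = Wb/m² (flux density = flux per area),
      = kg·s⁻²·A⁻¹.
  So T² = kg²·s⁻⁴·A⁻².
  Gy = J/kg (absorbed dose = energy per mass),
      = m²·s⁻².
  Combining: V⁻¹·C·Sv·Wb·A⁻²·T²·kg⁻¹·s⁻²·Gy = (kg⁻¹·m⁻²·s³·A) · (s·A) · (m²·s⁻²) · (kg·m²·s⁻²·A⁻¹) · A⁻² · (kg²·s⁻⁴·A⁻²) · kg⁻¹ · s⁻² · (m²·s⁻²) = kg·m⁴·s⁻⁸·A⁻³.
Left is kg·m⁴·s⁻⁸·A⁻²; right is kg·m⁴·s⁻⁸·A⁻³ — different.

No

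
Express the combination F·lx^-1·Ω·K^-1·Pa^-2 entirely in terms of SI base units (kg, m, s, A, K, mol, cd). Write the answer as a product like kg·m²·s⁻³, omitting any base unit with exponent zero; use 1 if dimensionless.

F = C/V (capacitance = charge per voltage),
    = A·s/(kg·m²·s⁻³·A⁻¹) (substituting C and V),
    = kg⁻¹·m⁻²·s⁴·A².
lx = lm/m² (illuminance = luminous flux per area),
    = m⁻²·cd.
So lx⁻¹ = m²·cd⁻¹.
Ω = V/A (resistance = voltage per current),
    = kg·m²·s⁻³·A⁻².
Pa = N/m² (pressure = force per area),
    = kg·m⁻¹·s⁻².
So Pa⁻² = kg⁻²·m²·s⁴.
Combining: F·lx⁻¹·Ω·K⁻¹·Pa⁻² = (kg⁻¹·m⁻²·s⁴·A²) · (m²·cd⁻¹) · (kg·m²·s⁻³·A⁻²) · K⁻¹ · (kg⁻²·m²·s⁴) = kg⁻²·m⁴·s⁵·K⁻¹·cd⁻¹.

kg⁻²·m⁴·s⁵·K⁻¹·cd⁻¹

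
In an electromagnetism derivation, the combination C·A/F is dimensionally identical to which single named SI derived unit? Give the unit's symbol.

C = A·s = s·A (charge = current × time).
F = C/V (capacitance = charge per voltage),
    = A·s/(kg·m²·s⁻³·A⁻¹) (substituting C and V),
    = kg⁻¹·m⁻²·s⁴·A².
So F⁻¹ = kg·m²·s⁻⁴·A⁻².
Combining: C·A·F⁻¹ = (s·A) · A · (kg·m²·s⁻⁴·A⁻²) = kg·m²·s⁻³.
kg·m²·s⁻³ is the base-SI form of the watt.

W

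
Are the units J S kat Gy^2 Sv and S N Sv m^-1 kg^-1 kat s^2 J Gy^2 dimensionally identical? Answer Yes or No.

Yes

Left side:
  J = N·m (work = force × distance),
      = kg·m²·s⁻².
  S = 1/Ω (conductance is reciprocal resistance),
      = kg⁻¹·m⁻²·s³·A².
  kat = mol/s = s⁻¹·mol (catalytic activity).
  Gy = J/kg (absorbed dose = energy per mass),
      = m²·s⁻².
  So Gy² = m⁴·s⁻⁴.
  Sv = J/kg (equivalent dose = energy per mass),
      = m²·s⁻².
  Combining: J·S·kat·Gy²·Sv = (kg·m²·s⁻²) · (kg⁻¹·m⁻²·s³·A²) · (s⁻¹·mol) · (m⁴·s⁻⁴) · (m²·s⁻²) = m⁶·s⁻⁶·A²·mol.
Right side:
  S = kg⁻¹·m⁻²·s³·A².
  N = kg·m·s⁻².
  Sv = m²·s⁻².
  kat = s⁻¹·mol.
  J = kg·m²·s⁻².
  Gy = m²·s⁻².
  So Gy² = m⁴·s⁻⁴.
  Combining: S·N·Sv·m⁻¹·kg⁻¹·kat·s²·J·Gy² = (kg⁻¹·m⁻²·s³·A²) · (kg·m·s⁻²) · (m²·s⁻²) · m⁻¹ · kg⁻¹ · (s⁻¹·mol) · s² · (kg·m²·s⁻²) · (m⁴·s⁻⁴) = m⁶·s⁻⁶·A²·mol.
Both reduce to m⁶·s⁻⁶·A²·mol.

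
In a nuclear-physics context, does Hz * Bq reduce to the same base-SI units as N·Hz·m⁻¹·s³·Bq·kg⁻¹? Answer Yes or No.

No

Left side:
  Hz = 1/s = s⁻¹ (frequency is cycles per second).
  Bq = 1/s = s⁻¹ (activity is decays per second).
  Combining: Hz·Bq = s⁻¹ · s⁻¹ = s⁻².
Right side:
  N = kg·m/s² = kg·m·s⁻² (force = mass × acceleration).
  Hz = 1/s = s⁻¹ (frequency is cycles per second).
  Bq = 1/s = s⁻¹ (activity is decays per second).
  Combining: N·Hz·m⁻¹·s³·Bq·kg⁻¹ = (kg·m·s⁻²) · s⁻¹ · m⁻¹ · s³ · s⁻¹ · kg⁻¹ = s⁻¹.
Left is s⁻²; right is s⁻¹ — different.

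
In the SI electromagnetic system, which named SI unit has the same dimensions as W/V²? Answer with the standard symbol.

S

W = J/s (power = energy per time),
    = kg·m²·s⁻³.
V = W/A (potential = power per current),
    = kg·m²·s⁻³·A⁻¹.
So V⁻² = kg⁻²·m⁻⁴·s⁶·A².
Combining: W·V⁻² = (kg·m²·s⁻³) · (kg⁻²·m⁻⁴·s⁶·A²) = kg⁻¹·m⁻²·s³·A².
kg⁻¹·m⁻²·s³·A² is the base-SI form of the siemens.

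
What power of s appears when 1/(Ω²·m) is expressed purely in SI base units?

Ω = V/A (resistance = voltage per current),
    = kg·m²·s⁻³·A⁻².
So Ω⁻² = kg⁻²·m⁻⁴·s⁶·A⁴.
Combining: Ω⁻²·m⁻¹ = (kg⁻²·m⁻⁴·s⁶·A⁴) · m⁻¹ = kg⁻²·m⁻⁵·s⁶·A⁴.
The exponent of s is 6.

6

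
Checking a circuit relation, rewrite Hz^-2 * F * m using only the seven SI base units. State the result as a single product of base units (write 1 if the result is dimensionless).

Hz = 1/s = s⁻¹ (frequency is cycles per second).
So Hz⁻² = s².
F = C/V (capacitance = charge per voltage),
    = A·s/(kg·m²·s⁻³·A⁻¹) (substituting C and V),
    = kg⁻¹·m⁻²·s⁴·A².
Combining: Hz⁻²·F·m = s² · (kg⁻¹·m⁻²·s⁴·A²) · m = kg⁻¹·m⁻¹·s⁶·A².

kg⁻¹·m⁻¹·s⁶·A²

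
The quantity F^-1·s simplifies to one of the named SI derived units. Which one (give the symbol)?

F = C/V (capacitance = charge per voltage),
    = A·s/(kg·m²·s⁻³·A⁻¹) (substituting C and V),
    = kg⁻¹·m⁻²·s⁴·A².
So F⁻¹ = kg·m²·s⁻⁴·A⁻².
Combining: F⁻¹·s = (kg·m²·s⁻⁴·A⁻²) · s = kg·m²·s⁻³·A⁻².
kg·m²·s⁻³·A⁻² is the base-SI form of the ohm.

Ω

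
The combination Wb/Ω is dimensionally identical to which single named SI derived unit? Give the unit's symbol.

Wb = V·s (flux: a volt is a weber per second),
    = kg·m²·s⁻²·A⁻¹.
Ω = V/A (resistance = voltage per current),
    = kg·m²·s⁻³·A⁻².
So Ω⁻¹ = kg⁻¹·m⁻²·s³·A².
Combining: Wb·Ω⁻¹ = (kg·m²·s⁻²·A⁻¹) · (kg⁻¹·m⁻²·s³·A²) = s·A.
s·A is the base-SI form of the coulomb.

C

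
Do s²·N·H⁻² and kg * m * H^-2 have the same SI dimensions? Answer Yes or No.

Yes

Left side:
  N = kg·m/s² = kg·m·s⁻² (force = mass × acceleration).
  H = Wb/A (inductance = flux per current),
      = kg·m²·s⁻²·A⁻².
  So H⁻² = kg⁻²·m⁻⁴·s⁴·A⁴.
  Combining: s²·N·H⁻² = s² · (kg·m·s⁻²) · (kg⁻²·m⁻⁴·s⁴·A⁴) = kg⁻¹·m⁻³·s⁴·A⁴.
Right side:
  H = Wb/A (inductance = flux per current),
      = kg·m²·s⁻²·A⁻².
  So H⁻² = kg⁻²·m⁻⁴·s⁴·A⁴.
  Combining: kg·m·H⁻² = kg · m · (kg⁻²·m⁻⁴·s⁴·A⁴) = kg⁻¹·m⁻³·s⁴·A⁴.
Both reduce to kg⁻¹·m⁻³·s⁴·A⁴.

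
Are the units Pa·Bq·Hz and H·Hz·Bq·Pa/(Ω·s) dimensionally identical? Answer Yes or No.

Left side:
  Pa = kg·m⁻¹·s⁻².
  Bq = s⁻¹.
  Hz = s⁻¹.
  Combining: Pa·Bq·Hz = (kg·m⁻¹·s⁻²) · s⁻¹ · s⁻¹ = kg·m⁻¹·s⁻⁴.
Right side:
  H = Wb/A (inductance = flux per current),
      = kg·m²·s⁻²·A⁻².
  Hz = 1/s = s⁻¹ (frequency is cycles per second).
  Bq = 1/s = s⁻¹ (activity is decays per second).
  Pa = N/m² (pressure = force per area),
      = kg·m⁻¹·s⁻².
  Ω = V/A (resistance = voltage per current),
      = kg·m²·s⁻³·A⁻².
  So Ω⁻¹ = kg⁻¹·m⁻²·s³·A².
  Combining: H·Hz·Bq·Pa·Ω⁻¹·s⁻¹ = (kg·m²·s⁻²·A⁻²) · s⁻¹ · s⁻¹ · (kg·m⁻¹·s⁻²) · (kg⁻¹·m⁻²·s³·A²) · s⁻¹ = kg·m⁻¹·s⁻⁴.
Both reduce to kg·m⁻¹·s⁻⁴.

Yes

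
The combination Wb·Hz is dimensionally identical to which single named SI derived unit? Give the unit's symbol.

V

Wb = kg·m²·s⁻²·A⁻¹.
Hz = s⁻¹.
Combining: Wb·Hz = (kg·m²·s⁻²·A⁻¹) · s⁻¹ = kg·m²·s⁻³·A⁻¹.
kg·m²·s⁻³·A⁻¹ is the base-SI form of the volt.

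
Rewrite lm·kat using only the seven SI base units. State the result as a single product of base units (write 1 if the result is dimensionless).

s⁻¹·mol·cd

lm = cd·sr = cd (luminous flux; sr is dimensionless).
kat = mol/s = s⁻¹·mol (catalytic activity).
Combining: lm·kat = cd · (s⁻¹·mol) = s⁻¹·mol·cd.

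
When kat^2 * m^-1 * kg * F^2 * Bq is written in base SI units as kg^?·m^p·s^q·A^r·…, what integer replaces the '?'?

kat = s⁻¹·mol.
So kat² = s⁻²·mol².
F = kg⁻¹·m⁻²·s⁴·A².
So F² = kg⁻²·m⁻⁴·s⁸·A⁴.
Bq = s⁻¹.
Combining: kat²·m⁻¹·kg·F²·Bq = (s⁻²·mol²) · m⁻¹ · kg · (kg⁻²·m⁻⁴·s⁸·A⁴) · s⁻¹ = kg⁻¹·m⁻⁵·s⁵·A⁴·mol².
The exponent of kg is -1.

-1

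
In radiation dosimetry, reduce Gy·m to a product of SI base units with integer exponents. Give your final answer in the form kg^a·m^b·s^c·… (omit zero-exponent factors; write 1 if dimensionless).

Gy = J/kg (absorbed dose = energy per mass),
    = m²·s⁻².
Combining: Gy·m = (m²·s⁻²) · m = m³·s⁻².

m³·s⁻²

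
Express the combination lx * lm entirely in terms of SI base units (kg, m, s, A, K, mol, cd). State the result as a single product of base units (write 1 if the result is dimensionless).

m⁻²·cd²

lx = m⁻²·cd.
lm = cd.
Combining: lx·lm = (m⁻²·cd) · cd = m⁻²·cd².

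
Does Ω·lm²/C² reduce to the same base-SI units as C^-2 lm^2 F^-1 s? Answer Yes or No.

Yes

Left side:
  Ω = V/A (resistance = voltage per current),
      = kg·m²·s⁻³·A⁻².
  C = A·s = s·A (charge = current × time).
  So C⁻² = s⁻²·A⁻².
  lm = cd·sr = cd (luminous flux; sr is dimensionless).
  So lm² = cd².
  Combining: Ω·C⁻²·lm² = (kg·m²·s⁻³·A⁻²) · (s⁻²·A⁻²) · cd² = kg·m²·s⁻⁵·A⁻⁴·cd².
Right side:
  C = A·s = s·A (charge = current × time).
  So C⁻² = s⁻²·A⁻².
  lm = cd·sr = cd (luminous flux; sr is dimensionless).
  So lm² = cd².
  F = C/V (capacitance = charge per voltage),
      = A·s/(kg·m²·s⁻³·A⁻¹) (substituting C and V),
      = kg⁻¹·m⁻²·s⁴·A².
  So F⁻¹ = kg·m²·s⁻⁴·A⁻².
  Combining: C⁻²·lm²·F⁻¹·s = (s⁻²·A⁻²) · cd² · (kg·m²·s⁻⁴·A⁻²) · s = kg·m²·s⁻⁵·A⁻⁴·cd².
Both reduce to kg·m²·s⁻⁵·A⁻⁴·cd².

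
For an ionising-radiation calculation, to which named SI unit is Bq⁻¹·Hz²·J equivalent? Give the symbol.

W

Bq = 1/s = s⁻¹ (activity is decays per second).
So Bq⁻¹ = s.
Hz = 1/s = s⁻¹ (frequency is cycles per second).
So Hz² = s⁻².
J = N·m (work = force × distance),
    = kg·m²·s⁻².
Combining: Bq⁻¹·Hz²·J = s · s⁻² · (kg·m²·s⁻²) = kg·m²·s⁻³.
kg·m²·s⁻³ is the base-SI form of the watt.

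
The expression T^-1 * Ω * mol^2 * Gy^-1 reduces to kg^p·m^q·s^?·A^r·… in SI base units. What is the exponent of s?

1

T = Wb/m² (flux density = flux per area),
    = kg·s⁻²·A⁻¹.
So T⁻¹ = kg⁻¹·s²·A.
Ω = V/A (resistance = voltage per current),
    = kg·m²·s⁻³·A⁻².
Gy = J/kg (absorbed dose = energy per mass),
    = m²·s⁻².
So Gy⁻¹ = m⁻²·s².
Combining: T⁻¹·Ω·mol²·Gy⁻¹ = (kg⁻¹·s²·A) · (kg·m²·s⁻³·A⁻²) · mol² · (m⁻²·s²) = s·A⁻¹·mol².
The exponent of s is 1.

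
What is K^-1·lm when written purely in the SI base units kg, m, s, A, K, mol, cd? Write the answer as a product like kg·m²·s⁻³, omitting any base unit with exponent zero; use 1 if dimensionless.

lm = cd·sr = cd (luminous flux; sr is dimensionless).
Combining: K⁻¹·lm = K⁻¹ · cd = K⁻¹·cd.

K⁻¹·cd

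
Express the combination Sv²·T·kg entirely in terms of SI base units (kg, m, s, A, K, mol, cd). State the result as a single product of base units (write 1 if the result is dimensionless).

Sv = J/kg (equivalent dose = energy per mass),
    = m²·s⁻².
So Sv² = m⁴·s⁻⁴.
T = Wb/m² (flux density = flux per area),
    = kg·s⁻²·A⁻¹.
Combining: Sv²·T·kg = (m⁴·s⁻⁴) · (kg·s⁻²·A⁻¹) · kg = kg²·m⁴·s⁻⁶·A⁻¹.

kg²·m⁴·s⁻⁶·A⁻¹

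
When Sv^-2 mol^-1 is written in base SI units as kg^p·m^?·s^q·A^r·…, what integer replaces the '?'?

-4

Sv = m²·s⁻².
So Sv⁻² = m⁻⁴·s⁴.
Combining: Sv⁻²·mol⁻¹ = (m⁻⁴·s⁴) · mol⁻¹ = m⁻⁴·s⁴·mol⁻¹.
The exponent of m is -4.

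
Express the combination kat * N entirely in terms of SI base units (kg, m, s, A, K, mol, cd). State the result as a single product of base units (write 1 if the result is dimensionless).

kat = s⁻¹·mol.
N = kg·m·s⁻².
Combining: kat·N = (s⁻¹·mol) · (kg·m·s⁻²) = kg·m·s⁻³·mol.

kg·m·s⁻³·mol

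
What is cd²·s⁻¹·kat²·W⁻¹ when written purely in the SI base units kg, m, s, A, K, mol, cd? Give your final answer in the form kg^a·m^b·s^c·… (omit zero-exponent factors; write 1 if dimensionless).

kg⁻¹·m⁻²·mol²·cd²

kat = mol/s = s⁻¹·mol (catalytic activity).
So kat² = s⁻²·mol².
W = J/s (power = energy per time),
    = kg·m²·s⁻³.
So W⁻¹ = kg⁻¹·m⁻²·s³.
Combining: cd²·s⁻¹·kat²·W⁻¹ = cd² · s⁻¹ · (s⁻²·mol²) · (kg⁻¹·m⁻²·s³) = kg⁻¹·m⁻²·mol²·cd².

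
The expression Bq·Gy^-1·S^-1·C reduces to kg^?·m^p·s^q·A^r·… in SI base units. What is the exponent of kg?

1

Bq = 1/s = s⁻¹ (activity is decays per second).
Gy = J/kg (absorbed dose = energy per mass),
    = m²·s⁻².
So Gy⁻¹ = m⁻²·s².
S = 1/Ω (conductance is reciprocal resistance),
    = kg⁻¹·m⁻²·s³·A².
So S⁻¹ = kg·m²·s⁻³·A⁻².
C = A·s = s·A (charge = current × time).
Combining: Bq·Gy⁻¹·S⁻¹·C = s⁻¹ · (m⁻²·s²) · (kg·m²·s⁻³·A⁻²) · (s·A) = kg·s⁻¹·A⁻¹.
The exponent of kg is 1.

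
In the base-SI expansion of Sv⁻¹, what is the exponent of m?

Sv = J/kg (equivalent dose = energy per mass),
    = m²·s⁻².
So Sv⁻¹ = m⁻²·s².
The exponent of m is -2.

-2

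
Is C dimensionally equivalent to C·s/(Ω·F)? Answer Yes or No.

Yes

Left side:
  C = s·A.
Right side:
  Ω = V/A (resistance = voltage per current),
      = kg·m²·s⁻³·A⁻².
  So Ω⁻¹ = kg⁻¹·m⁻²·s³·A².
  C = A·s = s·A (charge = current × time).
  F = C/V (capacitance = charge per voltage),
      = A·s/(kg·m²·s⁻³·A⁻¹) (substituting C and V),
      = kg⁻¹·m⁻²·s⁴·A².
  So F⁻¹ = kg·m²·s⁻⁴·A⁻².
  Combining: Ω⁻¹·C·F⁻¹·s = (kg⁻¹·m⁻²·s³·A²) · (s·A) · (kg·m²·s⁻⁴·A⁻²) · s = s·A.
Both reduce to s·A.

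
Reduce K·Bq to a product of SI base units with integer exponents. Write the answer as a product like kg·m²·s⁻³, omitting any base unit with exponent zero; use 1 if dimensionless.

s⁻¹·K

Bq = 1/s = s⁻¹ (activity is decays per second).
Combining: K·Bq = K · s⁻¹ = s⁻¹·K.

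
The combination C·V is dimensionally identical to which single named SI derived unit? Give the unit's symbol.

J

C = A·s = s·A (charge = current × time).
V = W/A (potential = power per current),
    = kg·m²·s⁻³·A⁻¹.
Combining: C·V = (s·A) · (kg·m²·s⁻³·A⁻¹) = kg·m²·s⁻².
kg·m²·s⁻² is the base-SI form of the joule.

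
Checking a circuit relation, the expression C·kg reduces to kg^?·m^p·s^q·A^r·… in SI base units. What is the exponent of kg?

1

C = A·s = s·A (charge = current × time).
Combining: C·kg = (s·A) · kg = kg·s·A.
The exponent of kg is 1.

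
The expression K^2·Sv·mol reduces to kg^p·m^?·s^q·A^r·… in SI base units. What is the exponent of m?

2

Sv = m²·s⁻².
Combining: K²·Sv·mol = K² · (m²·s⁻²) · mol = m²·s⁻²·K²·mol.
The exponent of m is 2.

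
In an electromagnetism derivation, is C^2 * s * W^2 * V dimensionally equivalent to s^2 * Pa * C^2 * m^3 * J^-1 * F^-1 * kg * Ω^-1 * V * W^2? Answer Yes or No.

Left side:
  C = A·s = s·A (charge = current × time).
  So C² = s²·A².
  W = J/s (power = energy per time),
      = kg·m²·s⁻³.
  So W² = kg²·m⁴·s⁻⁶.
  V = W/A (potential = power per current),
      = kg·m²·s⁻³·A⁻¹.
  Combining: C²·s·W²·V = (s²·A²) · s · (kg²·m⁴·s⁻⁶) · (kg·m²·s⁻³·A⁻¹) = kg³·m⁶·s⁻⁶·A.
Right side:
  Pa = N/m² (pressure = force per area),
      = kg·m⁻¹·s⁻².
  C = A·s = s·A (charge = current × time).
  So C² = s²·A².
  J = N·m (work = force × distance),
      = kg·m²·s⁻².
  So J⁻¹ = kg⁻¹·m⁻²·s².
  F = C/V (capacitance = charge per voltage),
      = A·s/(kg·m²·s⁻³·A⁻¹) (substituting C and V),
      = kg⁻¹·m⁻²·s⁴·A².
  So F⁻¹ = kg·m²·s⁻⁴·A⁻².
  Ω = V/A (resistance = voltage per current),
      = kg·m²·s⁻³·A⁻².
  So Ω⁻¹ = kg⁻¹·m⁻²·s³·A².
  V = W/A (potential = power per current),
      = kg·m²·s⁻³·A⁻¹.
  W = J/s (power = energy per time),
      = kg·m²·s⁻³.
  So W² = kg²·m⁴·s⁻⁶.
  Combining: s²·Pa·C²·m³·J⁻¹·F⁻¹·kg·Ω⁻¹·V·W² = s² · (kg·m⁻¹·s⁻²) · (s²·A²) · m³ · (kg⁻¹·m⁻²·s²) · (kg·m²·s⁻⁴·A⁻²) · kg · (kg⁻¹·m⁻²·s³·A²) · (kg·m²·s⁻³·A⁻¹) · (kg²·m⁴·s⁻⁶) = kg⁴·m⁶·s⁻⁶·A.
Left is kg³·m⁶·s⁻⁶·A; right is kg⁴·m⁶·s⁻⁶·A — different.

No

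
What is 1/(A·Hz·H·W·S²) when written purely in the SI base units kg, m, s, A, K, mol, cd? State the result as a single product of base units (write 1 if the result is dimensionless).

Hz = 1/s = s⁻¹ (frequency is cycles per second).
So Hz⁻¹ = s.
H = Wb/A (inductance = flux per current),
    = kg·m²·s⁻²·A⁻².
So H⁻¹ = kg⁻¹·m⁻²·s²·A².
W = J/s (power = energy per time),
    = kg·m²·s⁻³.
So W⁻¹ = kg⁻¹·m⁻²·s³.
S = 1/Ω (conductance is reciprocal resistance),
    = kg⁻¹·m⁻²·s³·A².
So S⁻² = kg²·m⁴·s⁻⁶·A⁻⁴.
Combining: A⁻¹·Hz⁻¹·H⁻¹·W⁻¹·S⁻² = A⁻¹ · s · (kg⁻¹·m⁻²·s²·A²) · (kg⁻¹·m⁻²·s³) · (kg²·m⁴·s⁻⁶·A⁻⁴) = A⁻³.

A⁻³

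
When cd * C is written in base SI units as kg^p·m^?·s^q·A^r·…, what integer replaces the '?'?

C = A·s = s·A (charge = current × time).
Combining: cd·C = cd · (s·A) = s·A·cd.
The exponent of m is 0.

0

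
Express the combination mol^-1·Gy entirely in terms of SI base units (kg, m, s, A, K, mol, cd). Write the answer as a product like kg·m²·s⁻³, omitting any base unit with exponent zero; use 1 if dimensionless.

Gy = J/kg (absorbed dose = energy per mass),
    = m²·s⁻².
Combining: mol⁻¹·Gy = mol⁻¹ · (m²·s⁻²) = m²·s⁻²·mol⁻¹.

m²·s⁻²·mol⁻¹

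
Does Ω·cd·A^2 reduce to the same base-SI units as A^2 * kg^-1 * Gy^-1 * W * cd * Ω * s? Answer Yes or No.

Yes

Left side:
  Ω = V/A (resistance = voltage per current),
      = kg·m²·s⁻³·A⁻².
  Combining: Ω·cd·A² = (kg·m²·s⁻³·A⁻²) · cd · A² = kg·m²·s⁻³·cd.
Right side:
  Gy = J/kg (absorbed dose = energy per mass),
      = m²·s⁻².
  So Gy⁻¹ = m⁻²·s².
  W = J/s (power = energy per time),
      = kg·m²·s⁻³.
  Ω = V/A (resistance = voltage per current),
      = kg·m²·s⁻³·A⁻².
  Combining: A²·kg⁻¹·Gy⁻¹·W·cd·Ω·s = A² · kg⁻¹ · (m⁻²·s²) · (kg·m²·s⁻³) · cd · (kg·m²·s⁻³·A⁻²) · s = kg·m²·s⁻³·cd.
Both reduce to kg·m²·s⁻³·cd.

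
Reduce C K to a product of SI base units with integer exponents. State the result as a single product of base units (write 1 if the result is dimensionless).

s·A·K

C = s·A.
Combining: C·K = (s·A) · K = s·A·K.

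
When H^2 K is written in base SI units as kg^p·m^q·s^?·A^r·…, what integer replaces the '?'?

-4

H = Wb/A (inductance = flux per current),
    = kg·m²·s⁻²·A⁻².
So H² = kg²·m⁴·s⁻⁴·A⁻⁴.
Combining: H²·K = (kg²·m⁴·s⁻⁴·A⁻⁴) · K = kg²·m⁴·s⁻⁴·A⁻⁴·K.
The exponent of s is -4.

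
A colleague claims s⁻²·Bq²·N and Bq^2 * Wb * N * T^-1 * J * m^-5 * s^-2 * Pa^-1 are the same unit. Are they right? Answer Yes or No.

Left side:
  Bq = 1/s = s⁻¹ (activity is decays per second).
  So Bq² = s⁻².
  N = kg·m/s² = kg·m·s⁻² (force = mass × acceleration).
  Combining: s⁻²·Bq²·N = s⁻² · s⁻² · (kg·m·s⁻²) = kg·m·s⁻⁶.
Right side:
  Bq = 1/s = s⁻¹ (activity is decays per second).
  So Bq² = s⁻².
  Wb = V·s (flux: a volt is a weber per second),
      = kg·m²·s⁻²·A⁻¹.
  N = kg·m/s² = kg·m·s⁻² (force = mass × acceleration).
  T = Wb/m² (flux density = flux per area),
      = kg·s⁻²·A⁻¹.
  So T⁻¹ = kg⁻¹·s²·A.
  J = N·m (work = force × distance),
      = kg·m²·s⁻².
  Pa = N/m² (pressure = force per area),
      = kg·m⁻¹·s⁻².
  So Pa⁻¹ = kg⁻¹·m·s².
  Combining: Bq²·Wb·N·T⁻¹·J·m⁻⁵·s⁻²·Pa⁻¹ = s⁻² · (kg·m²·s⁻²·A⁻¹) · (kg·m·s⁻²) · (kg⁻¹·s²·A) · (kg·m²·s⁻²) · m⁻⁵ · s⁻² · (kg⁻¹·m·s²) = kg·m·s⁻⁶.
Both reduce to kg·m·s⁻⁶.

Yes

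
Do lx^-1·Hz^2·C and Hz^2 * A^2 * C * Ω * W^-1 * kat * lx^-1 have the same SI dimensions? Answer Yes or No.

No

Left side:
  lx = m⁻²·cd.
  So lx⁻¹ = m²·cd⁻¹.
  Hz = s⁻¹.
  So Hz² = s⁻².
  C = s·A.
  Combining: lx⁻¹·Hz²·C = (m²·cd⁻¹) · s⁻² · (s·A) = m²·s⁻¹·A·cd⁻¹.
Right side:
  Hz = s⁻¹.
  So Hz² = s⁻².
  C = s·A.
  Ω = kg·m²·s⁻³·A⁻².
  W = kg·m²·s⁻³.
  So W⁻¹ = kg⁻¹·m⁻²·s³.
  kat = s⁻¹·mol.
  lx = m⁻²·cd.
  So lx⁻¹ = m²·cd⁻¹.
  Combining: Hz²·A²·C·Ω·W⁻¹·kat·lx⁻¹ = s⁻² · A² · (s·A) · (kg·m²·s⁻³·A⁻²) · (kg⁻¹·m⁻²·s³) · (s⁻¹·mol) · (m²·cd⁻¹) = m²·s⁻²·A·mol·cd⁻¹.
Left is m²·s⁻¹·A·cd⁻¹; right is m²·s⁻²·A·mol·cd⁻¹ — different.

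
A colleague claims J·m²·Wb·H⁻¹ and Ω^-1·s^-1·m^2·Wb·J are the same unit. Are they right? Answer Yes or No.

Yes

Left side:
  J = N·m (work = force × distance),
      = kg·m²·s⁻².
  Wb = V·s (flux: a volt is a weber per second),
      = kg·m²·s⁻²·A⁻¹.
  H = Wb/A (inductance = flux per current),
      = kg·m²·s⁻²·A⁻².
  So H⁻¹ = kg⁻¹·m⁻²·s²·A².
  Combining: J·m²·Wb·H⁻¹ = (kg·m²·s⁻²) · m² · (kg·m²·s⁻²·A⁻¹) · (kg⁻¹·m⁻²·s²·A²) = kg·m⁴·s⁻²·A.
Right side:
  Ω = V/A (resistance = voltage per current),
      = kg·m²·s⁻³·A⁻².
  So Ω⁻¹ = kg⁻¹·m⁻²·s³·A².
  Wb = V·s (flux: a volt is a weber per second),
      = kg·m²·s⁻²·A⁻¹.
  J = N·m (work = force × distance),
      = kg·m²·s⁻².
  Combining: Ω⁻¹·s⁻¹·m²·Wb·J = (kg⁻¹·m⁻²·s³·A²) · s⁻¹ · m² · (kg·m²·s⁻²·A⁻¹) · (kg·m²·s⁻²) = kg·m⁴·s⁻²·A.
Both reduce to kg·m⁴·s⁻²·A.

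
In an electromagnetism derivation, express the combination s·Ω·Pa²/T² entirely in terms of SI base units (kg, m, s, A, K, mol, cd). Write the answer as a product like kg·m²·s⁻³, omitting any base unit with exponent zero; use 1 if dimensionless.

kg·s⁻²

T = Wb/m² (flux density = flux per area),
    = kg·s⁻²·A⁻¹.
So T⁻² = kg⁻²·s⁴·A².
Ω = V/A (resistance = voltage per current),
    = kg·m²·s⁻³·A⁻².
Pa = N/m² (pressure = force per area),
    = kg·m⁻¹·s⁻².
So Pa² = kg²·m⁻²·s⁻⁴.
Combining: T⁻²·s·Ω·Pa² = (kg⁻²·s⁴·A²) · s · (kg·m²·s⁻³·A⁻²) · (kg²·m⁻²·s⁻⁴) = kg·s⁻².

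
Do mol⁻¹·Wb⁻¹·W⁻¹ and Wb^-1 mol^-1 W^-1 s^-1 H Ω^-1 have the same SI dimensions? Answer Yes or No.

Yes

Left side:
  Wb = kg·m²·s⁻²·A⁻¹.
  So Wb⁻¹ = kg⁻¹·m⁻²·s²·A.
  W = kg·m²·s⁻³.
  So W⁻¹ = kg⁻¹·m⁻²·s³.
  Combining: mol⁻¹·Wb⁻¹·W⁻¹ = mol⁻¹ · (kg⁻¹·m⁻²·s²·A) · (kg⁻¹·m⁻²·s³) = kg⁻²·m⁻⁴·s⁵·A·mol⁻¹.
Right side:
  Wb = kg·m²·s⁻²·A⁻¹.
  So Wb⁻¹ = kg⁻¹·m⁻²·s²·A.
  W = kg·m²·s⁻³.
  So W⁻¹ = kg⁻¹·m⁻²·s³.
  H = kg·m²·s⁻²·A⁻².
  Ω = kg·m²·s⁻³·A⁻².
  So Ω⁻¹ = kg⁻¹·m⁻²·s³·A².
  Combining: Wb⁻¹·mol⁻¹·W⁻¹·s⁻¹·H·Ω⁻¹ = (kg⁻¹·m⁻²·s²·A) · mol⁻¹ · (kg⁻¹·m⁻²·s³) · s⁻¹ · (kg·m²·s⁻²·A⁻²) · (kg⁻¹·m⁻²·s³·A²) = kg⁻²·m⁻⁴·s⁵·A·mol⁻¹.
Both reduce to kg⁻²·m⁻⁴·s⁵·A·mol⁻¹.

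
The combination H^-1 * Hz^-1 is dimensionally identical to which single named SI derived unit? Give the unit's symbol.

S

H = Wb/A (inductance = flux per current),
    = kg·m²·s⁻²·A⁻².
So H⁻¹ = kg⁻¹·m⁻²·s²·A².
Hz = 1/s = s⁻¹ (frequency is cycles per second).
So Hz⁻¹ = s.
Combining: H⁻¹·Hz⁻¹ = (kg⁻¹·m⁻²·s²·A²) · s = kg⁻¹·m⁻²·s³·A².
kg⁻¹·m⁻²·s³·A² is the base-SI form of the siemens.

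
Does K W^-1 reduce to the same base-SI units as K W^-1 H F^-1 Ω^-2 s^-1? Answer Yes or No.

Left side:
  W = J/s (power = energy per time),
      = kg·m²·s⁻³.
  So W⁻¹ = kg⁻¹·m⁻²·s³.
  Combining: K·W⁻¹ = K · (kg⁻¹·m⁻²·s³) = kg⁻¹·m⁻²·s³·K.
Right side:
  W = J/s (power = energy per time),
      = kg·m²·s⁻³.
  So W⁻¹ = kg⁻¹·m⁻²·s³.
  H = Wb/A (inductance = flux per current),
      = kg·m²·s⁻²·A⁻².
  F = C/V (capacitance = charge per voltage),
      = A·s/(kg·m²·s⁻³·A⁻¹) (substituting C and V),
      = kg⁻¹·m⁻²·s⁴·A².
  So F⁻¹ = kg·m²·s⁻⁴·A⁻².
  Ω = V/A (resistance = voltage per current),
      = kg·m²·s⁻³·A⁻².
  So Ω⁻² = kg⁻²·m⁻⁴·s⁶·A⁴.
  Combining: K·W⁻¹·H·F⁻¹·Ω⁻²·s⁻¹ = K · (kg⁻¹·m⁻²·s³) · (kg·m²·s⁻²·A⁻²) · (kg·m²·s⁻⁴·A⁻²) · (kg⁻²·m⁻⁴·s⁶·A⁴) · s⁻¹ = kg⁻¹·m⁻²·s²·K.
Left is kg⁻¹·m⁻²·s³·K; right is kg⁻¹·m⁻²·s²·K — different.

No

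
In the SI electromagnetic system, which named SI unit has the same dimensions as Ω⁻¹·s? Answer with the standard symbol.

Ω = V/A (resistance = voltage per current),
    = kg·m²·s⁻³·A⁻².
So Ω⁻¹ = kg⁻¹·m⁻²·s³·A².
Combining: Ω⁻¹·s = (kg⁻¹·m⁻²·s³·A²) · s = kg⁻¹·m⁻²·s⁴·A².
kg⁻¹·m⁻²·s⁴·A² is the base-SI form of the farad.

F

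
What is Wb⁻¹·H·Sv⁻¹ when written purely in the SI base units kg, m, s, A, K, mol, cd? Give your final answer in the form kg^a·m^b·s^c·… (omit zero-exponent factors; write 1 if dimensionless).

m⁻²·s²·A⁻¹

Wb = V·s (flux: a volt is a weber per second),
    = kg·m²·s⁻²·A⁻¹.
So Wb⁻¹ = kg⁻¹·m⁻²·s²·A.
H = Wb/A (inductance = flux per current),
    = kg·m²·s⁻²·A⁻².
Sv = J/kg (equivalent dose = energy per mass),
    = m²·s⁻².
So Sv⁻¹ = m⁻²·s².
Combining: Wb⁻¹·H·Sv⁻¹ = (kg⁻¹·m⁻²·s²·A) · (kg·m²·s⁻²·A⁻²) · (m⁻²·s²) = m⁻²·s²·A⁻¹.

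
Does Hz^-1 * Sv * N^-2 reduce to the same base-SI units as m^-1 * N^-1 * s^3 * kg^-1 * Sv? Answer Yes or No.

Left side:
  Hz = 1/s = s⁻¹ (frequency is cycles per second).
  So Hz⁻¹ = s.
  Sv = J/kg (equivalent dose = energy per mass),
      = m²·s⁻².
  N = kg·m/s² = kg·m·s⁻² (force = mass × acceleration).
  So N⁻² = kg⁻²·m⁻²·s⁴.
  Combining: Hz⁻¹·Sv·N⁻² = s · (m²·s⁻²) · (kg⁻²·m⁻²·s⁴) = kg⁻²·s³.
Right side:
  N = kg·m/s² = kg·m·s⁻² (force = mass × acceleration).
  So N⁻¹ = kg⁻¹·m⁻¹·s².
  Sv = J/kg (equivalent dose = energy per mass),
      = m²·s⁻².
  Combining: m⁻¹·N⁻¹·s³·kg⁻¹·Sv = m⁻¹ · (kg⁻¹·m⁻¹·s²) · s³ · kg⁻¹ · (m²·s⁻²) = kg⁻²·s³.
Both reduce to kg⁻²·s³.

Yes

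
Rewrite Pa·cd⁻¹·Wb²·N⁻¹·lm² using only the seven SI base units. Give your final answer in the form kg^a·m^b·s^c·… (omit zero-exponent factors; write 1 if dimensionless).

kg²·m²·s⁻⁴·A⁻²·cd

Pa = N/m² (pressure = force per area),
    = kg·m⁻¹·s⁻².
Wb = V·s (flux: a volt is a weber per second),
    = kg·m²·s⁻²·A⁻¹.
So Wb² = kg²·m⁴·s⁻⁴·A⁻².
N = kg·m/s² = kg·m·s⁻² (force = mass × acceleration).
So N⁻¹ = kg⁻¹·m⁻¹·s².
lm = cd·sr = cd (luminous flux; sr is dimensionless).
So lm² = cd².
Combining: Pa·cd⁻¹·Wb²·N⁻¹·lm² = (kg·m⁻¹·s⁻²) · cd⁻¹ · (kg²·m⁴·s⁻⁴·A⁻²) · (kg⁻¹·m⁻¹·s²) · cd² = kg²·m²·s⁻⁴·A⁻²·cd.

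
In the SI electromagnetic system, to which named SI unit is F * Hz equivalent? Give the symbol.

S

F = C/V (capacitance = charge per voltage),
    = A·s/(kg·m²·s⁻³·A⁻¹) (substituting C and V),
    = kg⁻¹·m⁻²·s⁴·A².
Hz = 1/s = s⁻¹ (frequency is cycles per second).
Combining: F·Hz = (kg⁻¹·m⁻²·s⁴·A²) · s⁻¹ = kg⁻¹·m⁻²·s³·A².
kg⁻¹·m⁻²·s³·A² is the base-SI form of the siemens.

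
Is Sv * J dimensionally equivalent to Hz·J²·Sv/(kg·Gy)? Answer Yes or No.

No

Left side:
  Sv = J/kg (equivalent dose = energy per mass),
      = m²·s⁻².
  J = N·m (work = force × distance),
      = kg·m²·s⁻².
  Combining: Sv·J = (m²·s⁻²) · (kg·m²·s⁻²) = kg·m⁴·s⁻⁴.
Right side:
  Hz = s⁻¹.
  Gy = m²·s⁻².
  So Gy⁻¹ = m⁻²·s².
  J = kg·m²·s⁻².
  So J² = kg²·m⁴·s⁻⁴.
  Sv = m²·s⁻².
  Combining: Hz·kg⁻¹·Gy⁻¹·J²·Sv = s⁻¹ · kg⁻¹ · (m⁻²·s²) · (kg²·m⁴·s⁻⁴) · (m²·s⁻²) = kg·m⁴·s⁻⁵.
Left is kg·m⁴·s⁻⁴; right is kg·m⁴·s⁻⁵ — different.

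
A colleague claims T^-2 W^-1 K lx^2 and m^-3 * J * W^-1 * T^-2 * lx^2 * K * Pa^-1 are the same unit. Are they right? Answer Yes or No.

Yes

Left side:
  T = Wb/m² (flux density = flux per area),
      = kg·s⁻²·A⁻¹.
  So T⁻² = kg⁻²·s⁴·A².
  W = J/s (power = energy per time),
      = kg·m²·s⁻³.
  So W⁻¹ = kg⁻¹·m⁻²·s³.
  lx = lm/m² (illuminance = luminous flux per area),
      = m⁻²·cd.
  So lx² = m⁻⁴·cd².
  Combining: T⁻²·W⁻¹·K·lx² = (kg⁻²·s⁴·A²) · (kg⁻¹·m⁻²·s³) · K · (m⁻⁴·cd²) = kg⁻³·m⁻⁶·s⁷·A²·K·cd².
Right side:
  J = N·m (work = force × distance),
      = kg·m²·s⁻².
  W = J/s (power = energy per time),
      = kg·m²·s⁻³.
  So W⁻¹ = kg⁻¹·m⁻²·s³.
  T = Wb/m² (flux density = flux per area),
      = kg·s⁻²·A⁻¹.
  So T⁻² = kg⁻²·s⁴·A².
  lx = lm/m² (illuminance = luminous flux per area),
      = m⁻²·cd.
  So lx² = m⁻⁴·cd².
  Pa = N/m² (pressure = force per area),
      = kg·m⁻¹·s⁻².
  So Pa⁻¹ = kg⁻¹·m·s².
  Combining: m⁻³·J·W⁻¹·T⁻²·lx²·K·Pa⁻¹ = m⁻³ · (kg·m²·s⁻²) · (kg⁻¹·m⁻²·s³) · (kg⁻²·s⁴·A²) · (m⁻⁴·cd²) · K · (kg⁻¹·m·s²) = kg⁻³·m⁻⁶·s⁷·A²·K·cd².
Both reduce to kg⁻³·m⁻⁶·s⁷·A²·K·cd².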